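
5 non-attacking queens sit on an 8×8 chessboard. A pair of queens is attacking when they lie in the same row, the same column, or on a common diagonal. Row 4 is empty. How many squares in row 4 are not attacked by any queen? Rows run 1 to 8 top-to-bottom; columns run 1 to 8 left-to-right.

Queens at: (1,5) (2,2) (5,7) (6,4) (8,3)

1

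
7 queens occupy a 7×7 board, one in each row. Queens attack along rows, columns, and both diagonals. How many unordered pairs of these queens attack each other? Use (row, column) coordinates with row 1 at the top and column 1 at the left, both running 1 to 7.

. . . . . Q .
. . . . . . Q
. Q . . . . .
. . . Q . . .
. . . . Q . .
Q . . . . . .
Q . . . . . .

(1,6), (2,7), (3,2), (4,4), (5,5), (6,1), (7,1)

5

Same column: (6,1)–(7,1) (column 1).
Same diagonal: (1,6)–(2,7) (|1−2| = |6−7| = 1); (1,6)–(6,1) (|1−6| = |6−1| = 5); (4,4)–(5,5) (|4−5| = |4−5| = 1); (4,4)–(7,1) (|4−7| = |4−1| = 3).
Total attacking pairs: 5.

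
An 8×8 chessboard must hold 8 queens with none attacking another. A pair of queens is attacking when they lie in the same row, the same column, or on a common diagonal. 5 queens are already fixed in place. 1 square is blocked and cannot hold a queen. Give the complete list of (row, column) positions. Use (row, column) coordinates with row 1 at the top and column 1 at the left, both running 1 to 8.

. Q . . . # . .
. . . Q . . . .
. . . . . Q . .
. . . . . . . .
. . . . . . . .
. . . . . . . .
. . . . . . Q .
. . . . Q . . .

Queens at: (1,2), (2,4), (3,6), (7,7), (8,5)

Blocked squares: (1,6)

(1,2) (2,4) (3,6) (4,8) (5,3) (6,1) (7,7) (8,5)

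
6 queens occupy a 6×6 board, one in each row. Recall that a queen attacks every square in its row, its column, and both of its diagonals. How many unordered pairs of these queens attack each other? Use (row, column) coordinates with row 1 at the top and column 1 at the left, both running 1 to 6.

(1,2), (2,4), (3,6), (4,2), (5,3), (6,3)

5

Same column: (1,2)–(4,2) (column 2); (5,3)–(6,3) (column 3).
Same diagonal: (2,4)–(4,2) (|2−4| = |4−2| = 2); (3,6)–(6,3) (|3−6| = |6−3| = 3); (4,2)–(5,3) (|4−5| = |2−3| = 1).
Total attacking pairs: 5.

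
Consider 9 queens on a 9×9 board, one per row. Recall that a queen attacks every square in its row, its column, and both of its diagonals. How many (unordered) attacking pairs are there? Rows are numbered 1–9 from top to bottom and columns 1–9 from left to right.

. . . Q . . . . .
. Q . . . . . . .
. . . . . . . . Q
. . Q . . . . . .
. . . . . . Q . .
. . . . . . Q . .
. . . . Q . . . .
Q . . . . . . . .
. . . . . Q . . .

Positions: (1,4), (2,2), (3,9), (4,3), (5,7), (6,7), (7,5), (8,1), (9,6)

4

Same column: (5,7)–(6,7) (column 7).
Same diagonal: (3,9)–(5,7) (|3−5| = |9−7| = 2); (3,9)–(7,5) (|3−7| = |9−5| = 4); (5,7)–(7,5) (|5−7| = |7−5| = 2).
Total attacking pairs: 4.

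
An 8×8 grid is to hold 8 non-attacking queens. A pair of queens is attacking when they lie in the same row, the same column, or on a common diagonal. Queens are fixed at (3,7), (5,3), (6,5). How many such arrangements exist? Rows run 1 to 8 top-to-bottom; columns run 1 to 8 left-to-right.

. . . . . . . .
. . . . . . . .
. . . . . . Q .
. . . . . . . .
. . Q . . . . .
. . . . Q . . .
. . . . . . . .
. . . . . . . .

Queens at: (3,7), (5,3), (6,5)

Branch on row 1: col 1 → 0; col 2 → 0; col 4 → 0; col 6 → 2; col 8 → 0.
Sum: 0 + 0 + 0 + 2 + 0 = 2.

2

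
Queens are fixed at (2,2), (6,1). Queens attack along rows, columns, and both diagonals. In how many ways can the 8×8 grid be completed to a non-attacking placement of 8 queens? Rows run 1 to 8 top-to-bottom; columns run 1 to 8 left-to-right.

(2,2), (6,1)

Branch on row 1: col 4 → 2; col 5 → 0; col 7 → 0; col 8 → 0.
Sum: 2 + 0 + 0 + 0 = 2.

2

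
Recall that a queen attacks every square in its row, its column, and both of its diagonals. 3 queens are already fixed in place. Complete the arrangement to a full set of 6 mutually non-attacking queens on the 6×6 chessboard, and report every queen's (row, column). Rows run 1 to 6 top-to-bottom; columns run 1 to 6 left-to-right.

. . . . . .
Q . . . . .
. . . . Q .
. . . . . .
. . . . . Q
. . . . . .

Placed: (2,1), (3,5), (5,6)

Row 1: attacked by (2,1)→{1,2}; (3,5)→{3,5}; (5,6)→{2,6}. Safe: 4. Place at column 4.
Row 4: attacked by (1,4)→{1,4}; (2,1)→{1,3}; (3,5)→{4,5,6}; (5,6)→{5,6}. Safe: 2. Place at column 2.
Row 6: attacked by (1,4)→{4}; (2,1)→{1,5}; (3,5)→{2,5}; (4,2)→{2,4}; (5,6)→{5,6}. Safe: 3. Place at column 3.
Columns [4, 1, 5, 2, 6, 3], r−c [-3, 1, -2, 2, -1, 3], r+c [5, 3, 8, 6, 11, 9] are all distinct, so no two queens attack.

(1,4) (2,1) (3,5) (4,2) (5,6) (6,3)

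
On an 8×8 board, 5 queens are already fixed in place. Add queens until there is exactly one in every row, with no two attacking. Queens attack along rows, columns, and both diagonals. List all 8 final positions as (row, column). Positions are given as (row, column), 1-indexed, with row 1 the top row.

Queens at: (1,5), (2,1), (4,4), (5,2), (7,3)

(1,5) (2,1) (3,8) (4,4) (5,2) (6,7) (7,3) (8,6)

Row 3: attacked by (1,5)→{3,5,7}; (2,1)→{1,2}; (4,4)→{3,4,5}; (5,2)→{2,4}; (7,3)→{3,7}. Safe: 6, 8. Place at column 8.
Row 6: attacked by (1,5)→{5}; (2,1)→{1,5}; (3,8)→{5,8}; (4,4)→{2,4,6}; (5,2)→{1,2,3}; (7,3)→{2,3,4}. Safe: 7. Place at column 7.
Row 8: attacked by (1,5)→{5}; (2,1)→{1,7}; (3,8)→{3,8}; (4,4)→{4,8}; (5,2)→{2,5}; (6,7)→{5,7}; (7,3)→{2,3,4}. Safe: 6. Place at column 6.
Columns [5, 1, 8, 4, 2, 7, 3, 6], r−c [-4, 1, -5, 0, 3, -1, 4, 2], r+c [6, 3, 11, 8, 7, 13, 10, 14] are all distinct, so no two queens attack.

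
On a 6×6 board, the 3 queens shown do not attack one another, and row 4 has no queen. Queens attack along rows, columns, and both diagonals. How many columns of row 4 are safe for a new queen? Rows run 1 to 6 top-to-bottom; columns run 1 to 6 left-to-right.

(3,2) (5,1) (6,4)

1

(3,2) attacks row 4 at column 2 and diagonals 1, 3.
(5,1) attacks row 4 at column 1 and diagonals 2.
(6,4) attacks row 4 at column 4 and diagonals 2, 6.
Attacked columns: {1, 2, 3, 4, 6}. Safe: {5}.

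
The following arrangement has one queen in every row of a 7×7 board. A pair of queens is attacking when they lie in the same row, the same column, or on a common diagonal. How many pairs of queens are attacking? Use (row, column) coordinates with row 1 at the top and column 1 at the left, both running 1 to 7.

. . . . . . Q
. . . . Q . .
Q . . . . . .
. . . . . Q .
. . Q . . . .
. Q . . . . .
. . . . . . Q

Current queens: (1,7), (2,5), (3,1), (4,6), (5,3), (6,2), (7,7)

5

Same column: (1,7)–(7,7) (column 7).
Same diagonal: (1,7)–(5,3) (|1−5| = |7−3| = 4); (1,7)–(6,2) (|1−6| = |7−2| = 5); (3,1)–(5,3) (|3−5| = |1−3| = 2); (5,3)–(6,2) (|5−6| = |3−2| = 1).
Total attacking pairs: 5.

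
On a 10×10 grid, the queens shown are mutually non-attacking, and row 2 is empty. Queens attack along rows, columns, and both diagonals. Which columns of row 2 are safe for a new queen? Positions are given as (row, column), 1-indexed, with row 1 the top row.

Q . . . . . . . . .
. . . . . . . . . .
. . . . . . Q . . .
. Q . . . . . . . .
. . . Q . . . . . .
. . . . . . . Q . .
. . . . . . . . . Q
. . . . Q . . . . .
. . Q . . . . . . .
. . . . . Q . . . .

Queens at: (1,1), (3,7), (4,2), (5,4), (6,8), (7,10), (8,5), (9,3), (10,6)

(1,1) attacks row 2 at column 1 and diagonals 2.
(3,7) attacks row 2 at column 7 and diagonals 6, 8.
(4,2) attacks row 2 at column 2 and diagonals 4.
(5,4) attacks row 2 at column 4 and diagonals 1, 7.
(6,8) attacks row 2 at column 8 and diagonals 4.
(7,10) attacks row 2 at column 10 and diagonals 5.
(8,5) attacks row 2 at column 5.
(9,3) attacks row 2 at column 3 and diagonals 10.
(10,6) attacks row 2 at column 6.
Attacked columns: {1, 2, 3, 4, 5, 6, 7, 8, 10}. Safe: {9}.

columns 9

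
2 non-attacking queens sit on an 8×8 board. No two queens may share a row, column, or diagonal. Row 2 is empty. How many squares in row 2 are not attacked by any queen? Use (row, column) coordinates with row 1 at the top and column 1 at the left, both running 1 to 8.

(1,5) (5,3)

4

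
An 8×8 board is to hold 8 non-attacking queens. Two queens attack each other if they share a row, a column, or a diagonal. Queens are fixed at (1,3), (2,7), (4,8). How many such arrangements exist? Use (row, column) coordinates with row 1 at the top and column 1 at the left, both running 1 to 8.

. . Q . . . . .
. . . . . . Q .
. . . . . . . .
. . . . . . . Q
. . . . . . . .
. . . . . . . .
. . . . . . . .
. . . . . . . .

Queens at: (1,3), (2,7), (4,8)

2

Branch on row 3: col 2 → 2; col 4 → 0.
Sum: 2 + 0 = 2.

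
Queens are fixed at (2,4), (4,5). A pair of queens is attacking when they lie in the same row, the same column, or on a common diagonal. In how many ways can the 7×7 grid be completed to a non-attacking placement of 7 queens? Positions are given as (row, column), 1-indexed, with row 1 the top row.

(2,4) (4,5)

1

Branch on row 1: col 1 → 0; col 6 → 0; col 7 → 1.
Sum: 0 + 0 + 1 = 1.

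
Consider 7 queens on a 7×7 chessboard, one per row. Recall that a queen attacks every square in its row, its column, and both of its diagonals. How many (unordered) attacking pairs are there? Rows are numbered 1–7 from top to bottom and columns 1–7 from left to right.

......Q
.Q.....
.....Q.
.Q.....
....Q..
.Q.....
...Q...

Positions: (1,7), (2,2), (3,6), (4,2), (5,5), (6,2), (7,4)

5

Same column: (2,2)–(4,2) (column 2); (2,2)–(6,2) (column 2); (4,2)–(6,2) (column 2).
Same diagonal: (1,7)–(6,2) (|1−6| = |7−2| = 5); (2,2)–(5,5) (|2−5| = |2−5| = 3).
Total attacking pairs: 5.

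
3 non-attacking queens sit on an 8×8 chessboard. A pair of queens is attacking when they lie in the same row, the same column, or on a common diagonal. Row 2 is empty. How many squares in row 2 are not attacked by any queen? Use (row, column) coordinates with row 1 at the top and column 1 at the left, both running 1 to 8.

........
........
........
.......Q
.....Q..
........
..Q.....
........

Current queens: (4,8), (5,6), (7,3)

(4,8) attacks row 2 at column 8 and diagonals 6.
(5,6) attacks row 2 at column 6 and diagonals 3.
(7,3) attacks row 2 at column 3 and diagonals 8.
Attacked columns: {3, 6, 8}. Safe: {1, 2, 4, 5, 7}.

5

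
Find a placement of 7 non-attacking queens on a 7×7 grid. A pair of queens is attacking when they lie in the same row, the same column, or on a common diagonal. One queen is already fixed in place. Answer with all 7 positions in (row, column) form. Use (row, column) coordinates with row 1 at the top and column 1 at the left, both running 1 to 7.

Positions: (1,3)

(1,3) (2,6) (3,2) (4,5) (5,1) (6,4) (7,7)

Row 2: attacked by (1,3)→{2,3,4}. Safe: 1, 5, 6, 7. Place at column 6.
Row 3: attacked by (1,3)→{1,3,5}; (2,6)→{5,6,7}. Safe: 2, 4. Place at column 2.
Row 4: attacked by (1,3)→{3,6}; (2,6)→{4,6}; (3,2)→{1,2,3}. Safe: 5, 7. Place at column 5.
Row 5: attacked by (1,3)→{3,7}; (2,6)→{3,6}; (3,2)→{2,4}; (4,5)→{4,5,6}. Safe: 1. Place at column 1.
Row 6: attacked by (1,3)→{3}; (2,6)→{2,6}; (3,2)→{2,5}; (4,5)→{3,5,7}; (5,1)→{1,2}. Safe: 4. Place at column 4.
Row 7: attacked by (1,3)→{3}; (2,6)→{1,6}; (3,2)→{2,6}; (4,5)→{2,5}; (5,1)→{1,3}; (6,4)→{3,4,5}. Safe: 7. Place at column 7.
Columns [3, 6, 2, 5, 1, 4, 7], r−c [-2, -4, 1, -1, 4, 2, 0], r+c [4, 8, 5, 9, 6, 10, 14] are all distinct, so no two queens attack.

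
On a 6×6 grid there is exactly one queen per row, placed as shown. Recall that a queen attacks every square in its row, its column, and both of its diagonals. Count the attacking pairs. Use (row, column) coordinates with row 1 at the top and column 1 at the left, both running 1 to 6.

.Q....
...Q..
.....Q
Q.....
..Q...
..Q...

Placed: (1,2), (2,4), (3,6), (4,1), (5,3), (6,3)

3

Same column: (5,3)–(6,3) (column 3).
Same diagonal: (3,6)–(6,3) (|3−6| = |6−3| = 3); (4,1)–(6,3) (|4−6| = |1−3| = 2).
Total attacking pairs: 3.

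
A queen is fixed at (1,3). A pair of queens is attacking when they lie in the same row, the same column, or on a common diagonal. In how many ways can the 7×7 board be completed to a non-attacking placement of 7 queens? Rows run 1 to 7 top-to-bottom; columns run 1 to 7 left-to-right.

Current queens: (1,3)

Branch on row 2: col 1 → 2; col 5 → 1; col 6 → 1; col 7 → 2.
Sum: 2 + 1 + 1 + 2 = 6.

6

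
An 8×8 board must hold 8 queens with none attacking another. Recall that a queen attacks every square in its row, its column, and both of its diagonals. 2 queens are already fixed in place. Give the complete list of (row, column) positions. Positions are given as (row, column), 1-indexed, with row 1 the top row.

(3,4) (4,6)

Row 1: attacked by (3,4)→{2,4,6}; (4,6)→{3,6}. Safe: 1, 5, 7, 8. Place at column 1.
Row 2: attacked by (1,1)→{1,2}; (3,4)→{3,4,5}; (4,6)→{4,6,8}. Safe: 7. Place at column 7.
Row 5: attacked by (1,1)→{1,5}; (2,7)→{4,7}; (3,4)→{2,4,6}; (4,6)→{5,6,7}. Safe: 3, 8. Place at column 8.
Row 6: attacked by (1,1)→{1,6}; (2,7)→{3,7}; (3,4)→{1,4,7}; (4,6)→{4,6,8}; (5,8)→{7,8}. Safe: 2, 5. Place at column 2.
Row 7: attacked by (1,1)→{1,7}; (2,7)→{2,7}; (3,4)→{4,8}; (4,6)→{3,6}; (5,8)→{6,8}; (6,2)→{1,2,3}. Safe: 5. Place at column 5.
Row 8: attacked by (1,1)→{1,8}; (2,7)→{1,7}; (3,4)→{4}; (4,6)→{2,6}; (5,8)→{5,8}; (6,2)→{2,4}; (7,5)→{4,5,6}. Safe: 3. Place at column 3.
Columns [1, 7, 4, 6, 8, 2, 5, 3], r−c [0, -5, -1, -2, -3, 4, 2, 5], r+c [2, 9, 7, 10, 13, 8, 12, 11] are all distinct, so no two queens attack.

(1,1) (2,7) (3,4) (4,6) (5,8) (6,2) (7,5) (8,3)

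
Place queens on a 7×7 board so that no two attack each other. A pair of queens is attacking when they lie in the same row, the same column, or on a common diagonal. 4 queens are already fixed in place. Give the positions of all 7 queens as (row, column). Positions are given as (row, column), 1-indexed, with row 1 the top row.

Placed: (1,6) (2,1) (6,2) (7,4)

Row 3: attacked by (1,6)→{4,6}; (2,1)→{1,2}; (6,2)→{2,5}; (7,4)→{4}. Safe: 3, 7. Place at column 3.
Row 4: attacked by (1,6)→{3,6}; (2,1)→{1,3}; (3,3)→{2,3,4}; (6,2)→{2,4}; (7,4)→{1,4,7}. Safe: 5. Place at column 5.
Row 5: attacked by (1,6)→{2,6}; (2,1)→{1,4}; (3,3)→{1,3,5}; (4,5)→{4,5,6}; (6,2)→{1,2,3}; (7,4)→{2,4,6}. Safe: 7. Place at column 7.
Columns [6, 1, 3, 5, 7, 2, 4], r−c [-5, 1, 0, -1, -2, 4, 3], r+c [7, 3, 6, 9, 12, 8, 11] are all distinct, so no two queens attack.

(1,6) (2,1) (3,3) (4,5) (5,7) (6,2) (7,4)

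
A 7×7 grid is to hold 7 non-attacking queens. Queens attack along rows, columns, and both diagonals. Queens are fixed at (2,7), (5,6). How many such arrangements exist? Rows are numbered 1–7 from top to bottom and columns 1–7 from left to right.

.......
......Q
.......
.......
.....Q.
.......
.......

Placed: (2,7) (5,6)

Branch on row 1: col 1 → 0; col 3 → 1; col 4 → 1; col 5 → 1.
Sum: 0 + 1 + 1 + 1 = 3.

3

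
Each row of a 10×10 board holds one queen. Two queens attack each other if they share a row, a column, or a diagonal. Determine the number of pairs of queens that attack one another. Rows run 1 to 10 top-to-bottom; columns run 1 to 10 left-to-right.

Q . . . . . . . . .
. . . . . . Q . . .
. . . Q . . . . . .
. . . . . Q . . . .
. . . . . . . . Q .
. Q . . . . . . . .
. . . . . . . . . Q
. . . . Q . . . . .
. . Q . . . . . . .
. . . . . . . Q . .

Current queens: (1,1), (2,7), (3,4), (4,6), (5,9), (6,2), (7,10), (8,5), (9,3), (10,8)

0

All columns are distinct and no two queens satisfy |Δrow| = |Δcol|, so no pair attacks.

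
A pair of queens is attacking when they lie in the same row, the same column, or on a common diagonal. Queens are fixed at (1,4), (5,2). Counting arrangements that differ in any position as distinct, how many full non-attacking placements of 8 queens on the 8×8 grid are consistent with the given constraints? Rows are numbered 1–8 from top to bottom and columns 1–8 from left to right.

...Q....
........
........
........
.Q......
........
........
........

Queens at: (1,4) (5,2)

3

Branch on row 2: col 1 → 1; col 6 → 1; col 7 → 1; col 8 → 0.
Sum: 1 + 1 + 1 + 0 = 3.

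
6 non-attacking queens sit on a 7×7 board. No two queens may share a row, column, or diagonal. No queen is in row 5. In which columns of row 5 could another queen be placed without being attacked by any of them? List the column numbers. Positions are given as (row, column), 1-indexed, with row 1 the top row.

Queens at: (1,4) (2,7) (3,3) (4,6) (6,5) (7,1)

(1,4) attacks row 5 at column 4.
(2,7) attacks row 5 at column 7 and diagonals 4.
(3,3) attacks row 5 at column 3 and diagonals 1, 5.
(4,6) attacks row 5 at column 6 and diagonals 5, 7.
(6,5) attacks row 5 at column 5 and diagonals 4, 6.
(7,1) attacks row 5 at column 1 and diagonals 3.
Attacked columns: {1, 3, 4, 5, 6, 7}. Safe: {2}.

columns 2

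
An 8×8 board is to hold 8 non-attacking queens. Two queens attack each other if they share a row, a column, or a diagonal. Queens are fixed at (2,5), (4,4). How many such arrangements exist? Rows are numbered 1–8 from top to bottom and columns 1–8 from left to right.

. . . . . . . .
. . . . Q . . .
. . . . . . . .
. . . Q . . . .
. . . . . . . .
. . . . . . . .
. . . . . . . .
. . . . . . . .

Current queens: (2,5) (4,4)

2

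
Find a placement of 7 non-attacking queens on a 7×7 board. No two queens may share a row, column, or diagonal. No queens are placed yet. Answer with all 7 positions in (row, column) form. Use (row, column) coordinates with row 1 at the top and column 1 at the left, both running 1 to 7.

(1,1) (2,4) (3,7) (4,3) (5,6) (6,2) (7,5)

Row 1: Safe: 1, 2, 3, 4, 5, 6, 7. Place at column 1.
Row 2: attacked by (1,1)→{1,2}. Safe: 3, 4, 5, 6, 7. Place at column 4.
Row 3: attacked by (1,1)→{1,3}; (2,4)→{3,4,5}. Safe: 2, 6, 7. Place at column 7.
Row 4: attacked by (1,1)→{1,4}; (2,4)→{2,4,6}; (3,7)→{6,7}. Safe: 3, 5. Place at column 3.
Row 5: attacked by (1,1)→{1,5}; (2,4)→{1,4,7}; (3,7)→{5,7}; (4,3)→{2,3,4}. Safe: 6. Place at column 6.
Row 6: attacked by (1,1)→{1,6}; (2,4)→{4}; (3,7)→{4,7}; (4,3)→{1,3,5}; (5,6)→{5,6,7}. Safe: 2. Place at column 2.
Row 7: attacked by (1,1)→{1,7}; (2,4)→{4}; (3,7)→{3,7}; (4,3)→{3,6}; (5,6)→{4,6}; (6,2)→{1,2,3}. Safe: 5. Place at column 5.
Columns [1, 4, 7, 3, 6, 2, 5], r−c [0, -2, -4, 1, -1, 4, 2], r+c [2, 6, 10, 7, 11, 8, 12] are all distinct, so no two queens attack.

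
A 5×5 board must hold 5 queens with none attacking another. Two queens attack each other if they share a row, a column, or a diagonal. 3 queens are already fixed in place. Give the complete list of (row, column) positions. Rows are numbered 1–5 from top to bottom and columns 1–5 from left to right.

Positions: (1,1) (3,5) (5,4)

(1,1) (2,3) (3,5) (4,2) (5,4)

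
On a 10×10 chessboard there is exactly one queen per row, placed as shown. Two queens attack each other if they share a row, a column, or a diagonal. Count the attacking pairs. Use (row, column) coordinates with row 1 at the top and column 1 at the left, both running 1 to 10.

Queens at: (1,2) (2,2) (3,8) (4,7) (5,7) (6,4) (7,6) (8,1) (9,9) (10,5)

Same column: (1,2)–(2,2) (column 2); (4,7)–(5,7) (column 7).
Same diagonal: (2,2)–(9,9) (|2−9| = |2−9| = 7); (3,8)–(4,7) (|3−4| = |8−7| = 1).
Total attacking pairs: 4.

4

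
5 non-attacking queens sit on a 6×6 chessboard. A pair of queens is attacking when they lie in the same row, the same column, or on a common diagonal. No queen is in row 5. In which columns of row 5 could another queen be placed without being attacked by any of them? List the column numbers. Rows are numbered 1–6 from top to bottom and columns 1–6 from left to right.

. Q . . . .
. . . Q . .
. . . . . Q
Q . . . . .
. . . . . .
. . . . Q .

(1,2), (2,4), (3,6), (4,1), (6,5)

(1,2) attacks row 5 at column 2 and diagonals 6.
(2,4) attacks row 5 at column 4 and diagonals 1.
(3,6) attacks row 5 at column 6 and diagonals 4.
(4,1) attacks row 5 at column 1 and diagonals 2.
(6,5) attacks row 5 at column 5 and diagonals 4, 6.
Attacked columns: {1, 2, 4, 5, 6}. Safe: {3}.

columns 3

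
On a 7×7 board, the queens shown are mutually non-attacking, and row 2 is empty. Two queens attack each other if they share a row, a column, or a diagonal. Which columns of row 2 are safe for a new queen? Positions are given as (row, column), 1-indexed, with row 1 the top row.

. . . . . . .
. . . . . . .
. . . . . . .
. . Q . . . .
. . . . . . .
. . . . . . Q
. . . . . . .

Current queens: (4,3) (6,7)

columns 2, 4, 6

(4,3) attacks row 2 at column 3 and diagonals 1, 5.
(6,7) attacks row 2 at column 7 and diagonals 3.
Attacked columns: {1, 3, 5, 7}. Safe: {2, 4, 6}.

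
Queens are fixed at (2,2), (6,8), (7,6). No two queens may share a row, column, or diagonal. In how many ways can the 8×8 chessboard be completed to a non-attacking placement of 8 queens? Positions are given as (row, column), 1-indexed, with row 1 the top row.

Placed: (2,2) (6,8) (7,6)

2

Branch on row 1: col 4 → 1; col 5 → 1; col 7 → 0.
Sum: 1 + 1 + 0 = 2.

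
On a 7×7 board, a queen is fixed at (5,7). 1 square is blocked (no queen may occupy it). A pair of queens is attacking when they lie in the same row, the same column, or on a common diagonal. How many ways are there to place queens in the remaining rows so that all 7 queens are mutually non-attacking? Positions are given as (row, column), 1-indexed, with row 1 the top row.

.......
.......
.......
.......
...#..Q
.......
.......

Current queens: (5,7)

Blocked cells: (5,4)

Branch on row 1: col 1 → 1; col 2 → 2; col 4 → 0; col 5 → 1; col 6 → 2.
Sum: 1 + 2 + 0 + 1 + 2 = 6.

6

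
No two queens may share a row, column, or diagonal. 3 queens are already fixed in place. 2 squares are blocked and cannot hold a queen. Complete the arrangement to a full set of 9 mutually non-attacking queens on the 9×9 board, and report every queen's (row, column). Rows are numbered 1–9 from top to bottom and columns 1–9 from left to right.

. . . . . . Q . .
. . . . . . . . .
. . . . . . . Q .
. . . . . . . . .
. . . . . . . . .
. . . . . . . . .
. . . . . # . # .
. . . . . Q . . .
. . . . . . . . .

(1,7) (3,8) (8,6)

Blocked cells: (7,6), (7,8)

(1,7) (2,1) (3,8) (4,5) (5,2) (6,9) (7,3) (8,6) (9,4)

Row 2: attacked by (1,7)→{6,7,8}; (3,8)→{7,8,9}; (8,6)→{6}. Safe: 1, 2, 3, 4, 5. Place at column 1.
Row 4: attacked by (1,7)→{4,7}; (2,1)→{1,3}; (3,8)→{7,8,9}; (8,6)→{2,6}. Safe: 5. Place at column 5.
Row 5: attacked by (1,7)→{3,7}; (2,1)→{1,4}; (3,8)→{6,8}; (4,5)→{4,5,6}; (8,6)→{3,6,9}. Safe: 2. Place at column 2.
Row 6: attacked by (1,7)→{2,7}; (2,1)→{1,5}; (3,8)→{5,8}; (4,5)→{3,5,7}; (5,2)→{1,2,3}; (8,6)→{4,6,8}. Safe: 9. Place at column 9.
Row 7: attacked by (1,7)→{1,7}; (2,1)→{1,6}; (3,8)→{4,8}; (4,5)→{2,5,8}; (5,2)→{2,4}; (6,9)→{8,9}; (8,6)→{5,6,7}. Blocked: 6,8. Safe: 3. Place at column 3.
Row 9: attacked by (1,7)→{7}; (2,1)→{1,8}; (3,8)→{2,8}; (4,5)→{5}; (5,2)→{2,6}; (6,9)→{6,9}; (7,3)→{1,3,5}; (8,6)→{5,6,7}. Safe: 4. Place at column 4.
Columns [7, 1, 8, 5, 2, 9, 3, 6, 4], r−c [-6, 1, -5, -1, 3, -3, 4, 2, 5], r+c [8, 3, 11, 9, 7, 15, 10, 14, 13] are all distinct, so no two queens attack.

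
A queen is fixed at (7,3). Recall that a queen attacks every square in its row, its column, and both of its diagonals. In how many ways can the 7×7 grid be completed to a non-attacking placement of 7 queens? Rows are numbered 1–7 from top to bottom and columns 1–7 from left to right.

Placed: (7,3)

6

Branch on row 1: col 1 → 1; col 2 → 0; col 4 → 1; col 5 → 2; col 6 → 1; col 7 → 1.
Sum: 1 + 0 + 1 + 2 + 1 + 1 = 6.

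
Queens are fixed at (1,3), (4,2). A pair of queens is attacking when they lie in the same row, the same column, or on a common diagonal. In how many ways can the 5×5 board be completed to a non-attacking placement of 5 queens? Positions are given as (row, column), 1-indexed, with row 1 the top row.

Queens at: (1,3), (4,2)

Branch on row 2: col 1 → 1; col 5 → 0.
Sum: 1 + 0 = 1.

1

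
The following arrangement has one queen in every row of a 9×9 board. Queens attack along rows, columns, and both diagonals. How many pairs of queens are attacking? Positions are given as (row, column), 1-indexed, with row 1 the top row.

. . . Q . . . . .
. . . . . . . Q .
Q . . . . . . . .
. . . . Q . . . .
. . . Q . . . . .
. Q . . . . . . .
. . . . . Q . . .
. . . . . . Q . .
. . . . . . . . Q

5

Same column: (1,4)–(5,4) (column 4).
Same diagonal: (4,5)–(5,4) (|4−5| = |5−4| = 1); (5,4)–(7,6) (|5−7| = |4−6| = 2); (5,4)–(8,7) (|5−8| = |4−7| = 3); (7,6)–(8,7) (|7−8| = |6−7| = 1).
Total attacking pairs: 5.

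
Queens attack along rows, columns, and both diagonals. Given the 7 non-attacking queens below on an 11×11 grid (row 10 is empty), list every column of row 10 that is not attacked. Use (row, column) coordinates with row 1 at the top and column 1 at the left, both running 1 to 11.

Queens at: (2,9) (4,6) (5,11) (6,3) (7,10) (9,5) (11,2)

(2,9) attacks row 10 at column 9 and diagonals 1.
(4,6) attacks row 10 at column 6.
(5,11) attacks row 10 at column 11 and diagonals 6.
(6,3) attacks row 10 at column 3 and diagonals 7.
(7,10) attacks row 10 at column 10 and diagonals 7.
(9,5) attacks row 10 at column 5 and diagonals 4, 6.
(11,2) attacks row 10 at column 2 and diagonals 1, 3.
Attacked columns: {1, 2, 3, 4, 5, 6, 7, 9, 10, 11}. Safe: {8}.

columns 8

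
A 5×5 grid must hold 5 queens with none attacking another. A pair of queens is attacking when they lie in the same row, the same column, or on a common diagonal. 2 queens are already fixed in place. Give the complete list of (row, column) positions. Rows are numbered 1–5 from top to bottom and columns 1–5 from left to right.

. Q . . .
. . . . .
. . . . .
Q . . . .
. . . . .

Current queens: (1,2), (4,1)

(1,2) (2,5) (3,3) (4,1) (5,4)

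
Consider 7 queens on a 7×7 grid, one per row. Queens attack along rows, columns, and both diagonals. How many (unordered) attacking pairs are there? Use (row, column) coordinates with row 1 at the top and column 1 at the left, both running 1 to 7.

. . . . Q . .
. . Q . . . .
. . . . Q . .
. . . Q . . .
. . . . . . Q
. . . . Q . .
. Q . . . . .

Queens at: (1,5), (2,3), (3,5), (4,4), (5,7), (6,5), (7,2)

Same column: (1,5)–(3,5) (column 5); (1,5)–(6,5) (column 5); (3,5)–(6,5) (column 5).
Same diagonal: (3,5)–(4,4) (|3−4| = |5−4| = 1); (3,5)–(5,7) (|3−5| = |5−7| = 2).
Total attacking pairs: 5.

5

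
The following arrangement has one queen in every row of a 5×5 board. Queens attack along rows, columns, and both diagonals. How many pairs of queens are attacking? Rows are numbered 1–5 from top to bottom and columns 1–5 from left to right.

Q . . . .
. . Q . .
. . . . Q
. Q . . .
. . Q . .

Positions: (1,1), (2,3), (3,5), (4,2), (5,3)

Same column: (2,3)–(5,3) (column 3).
Same diagonal: (3,5)–(5,3) (|3−5| = |5−3| = 2); (4,2)–(5,3) (|4−5| = |2−3| = 1).
Total attacking pairs: 3.

3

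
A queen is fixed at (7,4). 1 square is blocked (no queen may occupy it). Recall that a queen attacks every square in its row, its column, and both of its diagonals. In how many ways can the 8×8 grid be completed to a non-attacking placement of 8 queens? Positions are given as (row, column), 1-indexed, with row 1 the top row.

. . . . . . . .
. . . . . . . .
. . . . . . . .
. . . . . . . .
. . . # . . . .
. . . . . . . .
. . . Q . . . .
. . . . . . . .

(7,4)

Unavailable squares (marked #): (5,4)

Branch on row 1: col 1 → 0; col 2 → 0; col 3 → 3; col 5 → 3; col 6 → 1; col 7 → 0; col 8 → 1.
Sum: 0 + 0 + 3 + 3 + 1 + 0 + 1 = 8.

8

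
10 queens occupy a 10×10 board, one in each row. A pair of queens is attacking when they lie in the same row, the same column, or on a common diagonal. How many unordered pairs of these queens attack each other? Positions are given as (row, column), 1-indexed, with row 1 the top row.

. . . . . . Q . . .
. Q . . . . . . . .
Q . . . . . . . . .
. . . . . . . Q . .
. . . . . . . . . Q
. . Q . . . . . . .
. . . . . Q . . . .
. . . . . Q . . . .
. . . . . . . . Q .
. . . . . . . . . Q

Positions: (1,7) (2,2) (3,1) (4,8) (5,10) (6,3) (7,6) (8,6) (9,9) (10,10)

Same column: (5,10)–(10,10) (column 10); (7,6)–(8,6) (column 6).
Same diagonal: (2,2)–(3,1) (|2−3| = |2−1| = 1); (2,2)–(9,9) (|2−9| = |2−9| = 7); (2,2)–(10,10) (|2−10| = |2−10| = 8); (3,1)–(8,6) (|3−8| = |1−6| = 5); (9,9)–(10,10) (|9−10| = |9−10| = 1).
Total attacking pairs: 7.

7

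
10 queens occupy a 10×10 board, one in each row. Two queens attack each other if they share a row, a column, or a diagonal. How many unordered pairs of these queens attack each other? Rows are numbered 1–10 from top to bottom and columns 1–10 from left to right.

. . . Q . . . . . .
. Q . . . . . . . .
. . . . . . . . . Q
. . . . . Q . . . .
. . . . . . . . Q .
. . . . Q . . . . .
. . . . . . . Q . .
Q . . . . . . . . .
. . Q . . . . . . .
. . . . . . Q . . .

0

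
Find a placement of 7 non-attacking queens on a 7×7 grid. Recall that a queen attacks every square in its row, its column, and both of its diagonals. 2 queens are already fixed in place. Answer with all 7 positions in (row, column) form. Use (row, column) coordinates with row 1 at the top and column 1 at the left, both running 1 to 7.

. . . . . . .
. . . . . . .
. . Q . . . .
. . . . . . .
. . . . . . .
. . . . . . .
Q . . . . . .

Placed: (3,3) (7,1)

Row 1: attacked by (3,3)→{1,3,5}; (7,1)→{1,7}. Safe: 2, 4, 6. Place at column 4.
Row 2: attacked by (1,4)→{3,4,5}; (3,3)→{2,3,4}; (7,1)→{1,6}. Safe: 7. Place at column 7.
Row 4: attacked by (1,4)→{1,4,7}; (2,7)→{5,7}; (3,3)→{2,3,4}; (7,1)→{1,4}. Safe: 6. Place at column 6.
Row 5: attacked by (1,4)→{4}; (2,7)→{4,7}; (3,3)→{1,3,5}; (4,6)→{5,6,7}; (7,1)→{1,3}. Safe: 2. Place at column 2.
Row 6: attacked by (1,4)→{4}; (2,7)→{3,7}; (3,3)→{3,6}; (4,6)→{4,6}; (5,2)→{1,2,3}; (7,1)→{1,2}. Safe: 5. Place at column 5.
Columns [4, 7, 3, 6, 2, 5, 1], r−c [-3, -5, 0, -2, 3, 1, 6], r+c [5, 9, 6, 10, 7, 11, 8] are all distinct, so no two queens attack.

(1,4) (2,7) (3,3) (4,6) (5,2) (6,5) (7,1)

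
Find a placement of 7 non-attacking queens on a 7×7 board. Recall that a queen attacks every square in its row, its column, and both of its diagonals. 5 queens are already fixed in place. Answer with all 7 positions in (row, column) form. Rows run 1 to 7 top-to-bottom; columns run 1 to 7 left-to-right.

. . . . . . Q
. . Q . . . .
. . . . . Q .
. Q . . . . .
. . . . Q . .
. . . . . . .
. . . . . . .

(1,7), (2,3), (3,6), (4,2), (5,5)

(1,7) (2,3) (3,6) (4,2) (5,5) (6,1) (7,4)

Row 6: attacked by (1,7)→{2,7}; (2,3)→{3,7}; (3,6)→{3,6}; (4,2)→{2,4}; (5,5)→{4,5,6}. Safe: 1. Place at column 1.
Row 7: attacked by (1,7)→{1,7}; (2,3)→{3}; (3,6)→{2,6}; (4,2)→{2,5}; (5,5)→{3,5,7}; (6,1)→{1,2}. Safe: 4. Place at column 4.
Columns [7, 3, 6, 2, 5, 1, 4], r−c [-6, -1, -3, 2, 0, 5, 3], r+c [8, 5, 9, 6, 10, 7, 11] are all distinct, so no two queens attack.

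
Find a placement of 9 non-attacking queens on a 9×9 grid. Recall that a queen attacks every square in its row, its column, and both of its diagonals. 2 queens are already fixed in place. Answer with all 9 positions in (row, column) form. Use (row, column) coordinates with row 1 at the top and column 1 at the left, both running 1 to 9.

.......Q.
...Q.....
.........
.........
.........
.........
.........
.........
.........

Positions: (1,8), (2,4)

(1,8) (2,4) (3,9) (4,7) (5,3) (6,1) (7,6) (8,2) (9,5)

Row 3: attacked by (1,8)→{6,8}; (2,4)→{3,4,5}. Safe: 1, 2, 7, 9. Place at column 9.
Row 4: attacked by (1,8)→{5,8}; (2,4)→{2,4,6}; (3,9)→{8,9}. Safe: 1, 3, 7. Place at column 7.
Row 5: attacked by (1,8)→{4,8}; (2,4)→{1,4,7}; (3,9)→{7,9}; (4,7)→{6,7,8}. Safe: 2, 3, 5. Place at column 3.
Row 6: attacked by (1,8)→{3,8}; (2,4)→{4,8}; (3,9)→{6,9}; (4,7)→{5,7,9}; (5,3)→{2,3,4}. Safe: 1. Place at column 1.
Row 7: attacked by (1,8)→{2,8}; (2,4)→{4,9}; (3,9)→{5,9}; (4,7)→{4,7}; (5,3)→{1,3,5}; (6,1)→{1,2}. Safe: 6. Place at column 6.
Row 8: attacked by (1,8)→{1,8}; (2,4)→{4}; (3,9)→{4,9}; (4,7)→{3,7}; (5,3)→{3,6}; (6,1)→{1,3}; (7,6)→{5,6,7}. Safe: 2. Place at column 2.
Row 9: attacked by (1,8)→{8}; (2,4)→{4}; (3,9)→{3,9}; (4,7)→{2,7}; (5,3)→{3,7}; (6,1)→{1,4}; (7,6)→{4,6,8}; (8,2)→{1,2,3}. Safe: 5. Place at column 5.
Columns [8, 4, 9, 7, 3, 1, 6, 2, 5], r−c [-7, -2, -6, -3, 2, 5, 1, 6, 4], r+c [9, 6, 12, 11, 8, 7, 13, 10, 14] are all distinct, so no two queens attack.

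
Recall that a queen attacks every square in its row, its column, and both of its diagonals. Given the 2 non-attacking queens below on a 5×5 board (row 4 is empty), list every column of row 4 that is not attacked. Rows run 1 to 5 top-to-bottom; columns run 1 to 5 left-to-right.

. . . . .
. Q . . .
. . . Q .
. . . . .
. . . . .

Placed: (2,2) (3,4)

(2,2) attacks row 4 at column 2 and diagonals 4.
(3,4) attacks row 4 at column 4 and diagonals 3, 5.
Attacked columns: {2, 3, 4, 5}. Safe: {1}.

columns 1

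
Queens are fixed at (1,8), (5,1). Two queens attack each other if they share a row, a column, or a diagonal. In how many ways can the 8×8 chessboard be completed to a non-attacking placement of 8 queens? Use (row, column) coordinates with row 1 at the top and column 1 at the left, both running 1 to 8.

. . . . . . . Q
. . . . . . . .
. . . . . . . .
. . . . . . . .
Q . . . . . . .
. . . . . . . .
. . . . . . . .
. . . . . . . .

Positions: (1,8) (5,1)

1

Branch on row 2: col 2 → 1; col 3 → 0; col 5 → 0; col 6 → 0.
Sum: 1 + 0 + 0 + 0 = 1.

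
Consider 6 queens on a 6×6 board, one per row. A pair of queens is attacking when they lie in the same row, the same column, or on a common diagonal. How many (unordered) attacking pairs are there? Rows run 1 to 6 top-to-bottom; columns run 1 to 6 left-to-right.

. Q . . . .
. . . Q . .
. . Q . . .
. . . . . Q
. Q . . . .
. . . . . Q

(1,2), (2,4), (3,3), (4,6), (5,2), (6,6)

Same column: (1,2)–(5,2) (column 2); (4,6)–(6,6) (column 6).
Same diagonal: (2,4)–(3,3) (|2−3| = |4−3| = 1); (2,4)–(4,6) (|2−4| = |4−6| = 2); (3,3)–(6,6) (|3−6| = |3−6| = 3).
Total attacking pairs: 5.

5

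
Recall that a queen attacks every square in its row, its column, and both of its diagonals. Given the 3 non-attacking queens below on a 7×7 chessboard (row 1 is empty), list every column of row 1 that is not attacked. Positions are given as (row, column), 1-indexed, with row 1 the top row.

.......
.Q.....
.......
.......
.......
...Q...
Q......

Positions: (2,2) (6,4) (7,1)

(2,2) attacks row 1 at column 2 and diagonals 1, 3.
(6,4) attacks row 1 at column 4.
(7,1) attacks row 1 at column 1 and diagonals 7.
Attacked columns: {1, 2, 3, 4, 7}. Safe: {5, 6}.

columns 5, 6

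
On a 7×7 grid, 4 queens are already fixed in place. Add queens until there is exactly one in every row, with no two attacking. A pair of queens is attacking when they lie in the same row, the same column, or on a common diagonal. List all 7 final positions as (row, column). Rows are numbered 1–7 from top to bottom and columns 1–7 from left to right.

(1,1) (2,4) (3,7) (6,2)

(1,1) (2,4) (3,7) (4,3) (5,6) (6,2) (7,5)

Row 4: attacked by (1,1)→{1,4}; (2,4)→{2,4,6}; (3,7)→{6,7}; (6,2)→{2,4}. Safe: 3, 5. Place at column 3.
Row 5: attacked by (1,1)→{1,5}; (2,4)→{1,4,7}; (3,7)→{5,7}; (4,3)→{2,3,4}; (6,2)→{1,2,3}. Safe: 6. Place at column 6.
Row 7: attacked by (1,1)→{1,7}; (2,4)→{4}; (3,7)→{3,7}; (4,3)→{3,6}; (5,6)→{4,6}; (6,2)→{1,2,3}. Safe: 5. Place at column 5.
Columns [1, 4, 7, 3, 6, 2, 5], r−c [0, -2, -4, 1, -1, 4, 2], r+c [2, 6, 10, 7, 11, 8, 12] are all distinct, so no two queens attack.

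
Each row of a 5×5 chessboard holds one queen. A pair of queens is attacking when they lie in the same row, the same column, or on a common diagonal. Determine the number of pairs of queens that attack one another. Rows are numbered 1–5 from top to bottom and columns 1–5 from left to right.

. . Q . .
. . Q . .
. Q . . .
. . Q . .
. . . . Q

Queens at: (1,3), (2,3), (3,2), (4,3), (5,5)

5

Same column: (1,3)–(2,3) (column 3); (1,3)–(4,3) (column 3); (2,3)–(4,3) (column 3).
Same diagonal: (2,3)–(3,2) (|2−3| = |3−2| = 1); (3,2)–(4,3) (|3−4| = |2−3| = 1).
Total attacking pairs: 5.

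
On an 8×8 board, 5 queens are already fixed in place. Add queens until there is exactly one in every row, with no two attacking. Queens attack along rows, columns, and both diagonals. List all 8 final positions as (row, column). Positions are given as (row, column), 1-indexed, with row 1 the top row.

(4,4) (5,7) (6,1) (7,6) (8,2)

Row 1: attacked by (4,4)→{1,4,7}; (5,7)→{3,7}; (6,1)→{1,6}; (7,6)→{6}; (8,2)→{2}. Safe: 5, 8. Place at column 5.
Row 2: attacked by (1,5)→{4,5,6}; (4,4)→{2,4,6}; (5,7)→{4,7}; (6,1)→{1,5}; (7,6)→{1,6}; (8,2)→{2,8}. Safe: 3. Place at column 3.
Row 3: attacked by (1,5)→{3,5,7}; (2,3)→{2,3,4}; (4,4)→{3,4,5}; (5,7)→{5,7}; (6,1)→{1,4}; (7,6)→{2,6}; (8,2)→{2,7}. Safe: 8. Place at column 8.
Columns [5, 3, 8, 4, 7, 1, 6, 2], r−c [-4, -1, -5, 0, -2, 5, 1, 6], r+c [6, 5, 11, 8, 12, 7, 13, 10] are all distinct, so no two queens attack.

(1,5) (2,3) (3,8) (4,4) (5,7) (6,1) (7,6) (8,2)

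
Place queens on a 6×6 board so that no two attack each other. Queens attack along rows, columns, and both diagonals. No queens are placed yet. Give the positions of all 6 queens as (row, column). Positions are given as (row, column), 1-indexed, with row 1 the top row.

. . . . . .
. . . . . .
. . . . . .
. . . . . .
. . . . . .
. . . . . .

Row 1: Safe: 1, 2, 3, 4, 5, 6. Place at column 2.
Row 2: attacked by (1,2)→{1,2,3}. Safe: 4, 5, 6. Place at column 4.
Row 3: attacked by (1,2)→{2,4}; (2,4)→{3,4,5}. Safe: 1, 6. Place at column 6.
Row 4: attacked by (1,2)→{2,5}; (2,4)→{2,4,6}; (3,6)→{5,6}. Safe: 1, 3. Place at column 1.
Row 5: attacked by (1,2)→{2,6}; (2,4)→{1,4}; (3,6)→{4,6}; (4,1)→{1,2}. Safe: 3, 5. Place at column 3.
Row 6: attacked by (1,2)→{2}; (2,4)→{4}; (3,6)→{3,6}; (4,1)→{1,3}; (5,3)→{2,3,4}. Safe: 5. Place at column 5.
Columns [2, 4, 6, 1, 3, 5], r−c [-1, -2, -3, 3, 2, 1], r+c [3, 6, 9, 5, 8, 11] are all distinct, so no two queens attack.

(1,2) (2,4) (3,6) (4,1) (5,3) (6,5)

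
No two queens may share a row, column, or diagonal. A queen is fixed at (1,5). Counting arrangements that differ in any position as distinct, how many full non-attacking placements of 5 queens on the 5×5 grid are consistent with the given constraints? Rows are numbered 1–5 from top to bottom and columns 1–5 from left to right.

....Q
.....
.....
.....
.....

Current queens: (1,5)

Branch on row 2: col 1 → 0; col 2 → 1; col 3 → 1.
Sum: 0 + 1 + 1 = 2.

2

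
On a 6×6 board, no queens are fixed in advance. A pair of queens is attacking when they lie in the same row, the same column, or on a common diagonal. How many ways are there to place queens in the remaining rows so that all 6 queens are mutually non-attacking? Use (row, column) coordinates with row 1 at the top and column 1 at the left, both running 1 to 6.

Branch on row 1: col 1 → 0; col 2 → 1; col 3 → 1; col 4 → 1; col 5 → 1; col 6 → 0.
Sum: 0 + 1 + 1 + 1 + 1 + 0 = 4.
(This is the classic 6-queens count.)

4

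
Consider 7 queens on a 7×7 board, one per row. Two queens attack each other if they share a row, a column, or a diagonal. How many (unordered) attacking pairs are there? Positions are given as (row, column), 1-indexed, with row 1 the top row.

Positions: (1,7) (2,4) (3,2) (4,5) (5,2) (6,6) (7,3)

Same column: (3,2)–(5,2) (column 2).
Total attacking pairs: 1.

1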